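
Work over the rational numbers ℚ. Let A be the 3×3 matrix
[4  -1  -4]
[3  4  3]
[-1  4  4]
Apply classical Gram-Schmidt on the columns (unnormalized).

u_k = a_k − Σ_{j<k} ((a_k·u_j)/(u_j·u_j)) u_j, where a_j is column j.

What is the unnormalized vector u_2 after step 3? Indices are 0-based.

u_2 = (-264/421, 495/842, -627/842)

Step 1: u_0 = a_0 = (4, 3, -1).
Step 2: u_1 = a_1 − (2/13)·u_0 = (-21/13, 46/13, 54/13).
Step 3: u_2 = a_2 − (-11/26)·u_0 − (438/421)·u_1 = (-264/421, 495/842, -627/842).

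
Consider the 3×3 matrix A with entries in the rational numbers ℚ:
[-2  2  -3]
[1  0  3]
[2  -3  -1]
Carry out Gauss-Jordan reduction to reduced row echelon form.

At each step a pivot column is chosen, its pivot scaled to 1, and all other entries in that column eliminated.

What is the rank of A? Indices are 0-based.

rank = 3

step 1: normalize row 0 (÷-2) = (1, -1, 3/2)
  row 1: subtract 1×row0 = (0, 1, 3/2)
  row 2: subtract 2×row0 = (0, -1, -4)
step 2: normalize row 1 (÷1) = (0, 1, 3/2)
  row 0: subtract -1×row1 = (1, 0, 3)
  row 2: subtract -1×row1 = (0, 0, -5/2)
step 3: normalize row 2 (÷-5/2) = (0, 0, 1)
  row 0: subtract 3×row2 = (1, 0, 0)
  row 1: subtract 3/2×row2 = (0, 1, 0)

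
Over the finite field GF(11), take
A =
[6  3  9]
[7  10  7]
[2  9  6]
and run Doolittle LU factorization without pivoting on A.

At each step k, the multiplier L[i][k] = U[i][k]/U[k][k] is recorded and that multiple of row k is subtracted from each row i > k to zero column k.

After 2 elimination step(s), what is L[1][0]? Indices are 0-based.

L[1][0] = 3

Step 1: pivot at (0,0) is 6.
  row1 ← row1 − (3)·row0  ⇒  L[1][0]=3, U row1=(0, 1, 2)
  row2 ← row2 − (4)·row0  ⇒  L[2][0]=4, U row2=(0, 8, 3)
Step 2: pivot at (1,1) is 1.
  row2 ← row2 − (8)·row1  ⇒  L[2][1]=8, U row2=(0, 0, 9)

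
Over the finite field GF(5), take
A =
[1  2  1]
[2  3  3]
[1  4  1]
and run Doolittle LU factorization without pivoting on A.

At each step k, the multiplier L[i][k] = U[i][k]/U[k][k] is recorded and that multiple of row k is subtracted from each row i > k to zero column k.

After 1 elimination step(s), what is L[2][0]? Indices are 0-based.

k=0: U[0][0]=1
  eliminate (1,0): mult=2, new row 1: (0, 4, 1); set L[1][0]=2
  eliminate (2,0): mult=1, new row 2: (0, 2, 0); set L[2][0]=1

L[2][0] = 1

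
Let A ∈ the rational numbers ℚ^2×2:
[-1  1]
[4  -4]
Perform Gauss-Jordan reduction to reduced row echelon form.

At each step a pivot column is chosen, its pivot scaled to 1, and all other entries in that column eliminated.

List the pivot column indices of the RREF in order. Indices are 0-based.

pivot columns: 0

step 1: normalize row 0 (÷-1) = (1, -1)
  row 1: subtract 4×row0 = (0, 0)
skip col 1 (zero from row 1)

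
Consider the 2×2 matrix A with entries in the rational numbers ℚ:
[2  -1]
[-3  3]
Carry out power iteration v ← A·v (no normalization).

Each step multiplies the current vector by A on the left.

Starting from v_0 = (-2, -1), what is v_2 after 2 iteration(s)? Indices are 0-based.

v_0 = (-2, -1).
v_1 = A·v_0 = (-3, 3).
v_2 = A·v_1 = (-9, 18).

v_2 = (-9, 18)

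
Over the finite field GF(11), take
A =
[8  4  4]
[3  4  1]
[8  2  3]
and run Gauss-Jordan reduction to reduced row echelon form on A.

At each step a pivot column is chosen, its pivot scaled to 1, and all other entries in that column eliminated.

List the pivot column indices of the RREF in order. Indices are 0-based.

pivot columns: 0, 1, 2

pivot(0,0)=8: scale R0 → (1, 6, 6)
  clear (1,0): R1 −= (3)R0 → (0, 8, 5)
  clear (2,0): R2 −= (8)R0 → (0, 9, 10)
pivot(1,1)=8: scale R1 → (0, 1, 2)
  clear (0,1): R0 −= (6)R1 → (1, 0, 5)
  clear (2,1): R2 −= (9)R1 → (0, 0, 3)
pivot(2,2)=3: scale R2 → (0, 0, 1)
  clear (0,2): R0 −= (5)R2 → (1, 0, 0)
  clear (1,2): R1 −= (2)R2 → (0, 1, 0)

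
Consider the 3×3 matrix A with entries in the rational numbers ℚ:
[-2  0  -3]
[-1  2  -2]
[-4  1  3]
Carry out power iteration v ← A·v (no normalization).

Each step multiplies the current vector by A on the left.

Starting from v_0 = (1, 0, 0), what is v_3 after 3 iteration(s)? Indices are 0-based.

v_0 = (1, 0, 0).
v_1 = A·v_0 = (-2, -1, -4).
v_2 = A·v_1 = (16, 8, -5).
v_3 = A·v_2 = (-17, 10, -71).

v_3 = (-17, 10, -71)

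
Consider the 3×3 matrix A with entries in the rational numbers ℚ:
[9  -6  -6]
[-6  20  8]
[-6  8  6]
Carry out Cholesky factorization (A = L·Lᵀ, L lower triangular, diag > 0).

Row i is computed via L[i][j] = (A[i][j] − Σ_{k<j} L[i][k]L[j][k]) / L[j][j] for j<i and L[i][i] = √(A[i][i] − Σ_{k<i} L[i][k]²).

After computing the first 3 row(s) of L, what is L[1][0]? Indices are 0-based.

L[1][0] = -2

Step 1: L[0][0] = √(9) = 3.
  L[1][0] = (-6) / L[0][0] = -2.
Step 2: L[1][1] = √(16) = 4.
  L[2][0] = (-6) / L[0][0] = -2.
  L[2][1] = (4) / L[1][1] = 1.
Step 3: L[2][2] = √(1) = 1.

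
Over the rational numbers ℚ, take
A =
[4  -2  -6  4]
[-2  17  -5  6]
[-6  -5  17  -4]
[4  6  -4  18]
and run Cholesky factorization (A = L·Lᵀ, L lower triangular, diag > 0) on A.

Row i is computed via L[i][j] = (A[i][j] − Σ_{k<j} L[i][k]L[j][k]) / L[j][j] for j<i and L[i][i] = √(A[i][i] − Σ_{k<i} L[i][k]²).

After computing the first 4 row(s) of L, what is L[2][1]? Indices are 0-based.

Step 1: L[0][0] = √(4) = 2.
  L[1][0] = (-2) / L[0][0] = -1.
Step 2: L[1][1] = √(16) = 4.
  L[2][0] = (-6) / L[0][0] = -3.
  L[2][1] = (-8) / L[1][1] = -2.
Step 3: L[2][2] = √(4) = 2.
  L[3][0] = (4) / L[0][0] = 2.
  L[3][1] = (8) / L[1][1] = 2.
  L[3][2] = (6) / L[2][2] = 3.
Step 4: L[3][3] = √(1) = 1.

L[2][1] = -2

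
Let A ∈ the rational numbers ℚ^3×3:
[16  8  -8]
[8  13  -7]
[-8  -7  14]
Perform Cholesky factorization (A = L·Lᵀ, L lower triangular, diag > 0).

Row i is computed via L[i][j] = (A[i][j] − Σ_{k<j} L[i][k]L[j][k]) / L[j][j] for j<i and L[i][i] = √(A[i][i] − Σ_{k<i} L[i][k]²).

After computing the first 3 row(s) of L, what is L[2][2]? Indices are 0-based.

L[2][2] = 3

Step 1: L[0][0] = √(16) = 4.
  L[1][0] = (8) / L[0][0] = 2.
Step 2: L[1][1] = √(9) = 3.
  L[2][0] = (-8) / L[0][0] = -2.
  L[2][1] = (-3) / L[1][1] = -1.
Step 3: L[2][2] = √(9) = 3.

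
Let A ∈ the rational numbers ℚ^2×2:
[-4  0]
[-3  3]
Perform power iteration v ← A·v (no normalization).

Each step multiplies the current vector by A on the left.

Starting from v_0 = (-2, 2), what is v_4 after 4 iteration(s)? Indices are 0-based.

v_0 = (-2, 2).
v_1 = A·v_0 = (8, 12).
v_2 = A·v_1 = (-32, 12).
v_3 = A·v_2 = (128, 132).
v_4 = A·v_3 = (-512, 12).

v_4 = (-512, 12)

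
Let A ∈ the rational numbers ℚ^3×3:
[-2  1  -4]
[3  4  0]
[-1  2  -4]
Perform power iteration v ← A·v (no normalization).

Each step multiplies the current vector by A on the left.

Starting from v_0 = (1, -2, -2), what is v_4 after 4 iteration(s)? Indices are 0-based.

v_4 = (-851, 10, -812)

v_0 = (1, -2, -2).
v_1 = A·v_0 = (4, -5, 3).
v_2 = A·v_1 = (-25, -8, -26).
v_3 = A·v_2 = (146, -107, 113).
v_4 = A·v_3 = (-851, 10, -812).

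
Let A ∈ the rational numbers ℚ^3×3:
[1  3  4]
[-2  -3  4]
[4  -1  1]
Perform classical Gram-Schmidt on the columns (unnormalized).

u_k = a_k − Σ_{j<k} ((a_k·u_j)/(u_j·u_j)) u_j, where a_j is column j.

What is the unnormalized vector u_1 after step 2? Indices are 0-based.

u_1 = (58/21, -53/21, -41/21)

Step 1: u_0 = a_0 = (1, -2, 4).
Step 2: u_1 = a_1 − (5/21)·u_0 = (58/21, -53/21, -41/21).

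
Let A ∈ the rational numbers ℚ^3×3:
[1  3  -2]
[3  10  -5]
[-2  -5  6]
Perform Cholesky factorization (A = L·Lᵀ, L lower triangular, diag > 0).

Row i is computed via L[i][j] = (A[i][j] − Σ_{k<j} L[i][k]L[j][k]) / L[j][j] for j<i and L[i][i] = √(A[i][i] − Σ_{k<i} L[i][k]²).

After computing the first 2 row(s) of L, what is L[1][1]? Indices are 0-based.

L[1][1] = 1

Step 1: L[0][0] = √(1) = 1.
  L[1][0] = (3) / L[0][0] = 3.
Step 2: L[1][1] = √(1) = 1.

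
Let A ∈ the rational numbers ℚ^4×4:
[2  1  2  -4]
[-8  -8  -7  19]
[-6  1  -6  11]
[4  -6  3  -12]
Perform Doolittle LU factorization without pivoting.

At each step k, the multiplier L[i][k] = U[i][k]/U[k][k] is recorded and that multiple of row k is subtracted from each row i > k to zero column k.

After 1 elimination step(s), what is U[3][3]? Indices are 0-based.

k=0: U[0][0]=2
  eliminate (1,0): mult=-4, new row 1: (0, -4, 1, 3); set L[1][0]=-4
  eliminate (2,0): mult=-3, new row 2: (0, 4, 0, -1); set L[2][0]=-3
  eliminate (3,0): mult=2, new row 3: (0, -8, -1, -4); set L[3][0]=2

U[3][3] = -4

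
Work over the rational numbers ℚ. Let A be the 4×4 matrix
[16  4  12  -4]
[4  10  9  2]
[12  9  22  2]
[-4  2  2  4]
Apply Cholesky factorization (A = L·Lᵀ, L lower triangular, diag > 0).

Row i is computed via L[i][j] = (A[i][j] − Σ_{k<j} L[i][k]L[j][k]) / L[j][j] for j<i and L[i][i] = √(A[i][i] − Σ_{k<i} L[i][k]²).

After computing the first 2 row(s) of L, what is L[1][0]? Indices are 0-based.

L[1][0] = 1

Step 1: L[0][0] = √(16) = 4.
  L[1][0] = (4) / L[0][0] = 1.
Step 2: L[1][1] = √(9) = 3.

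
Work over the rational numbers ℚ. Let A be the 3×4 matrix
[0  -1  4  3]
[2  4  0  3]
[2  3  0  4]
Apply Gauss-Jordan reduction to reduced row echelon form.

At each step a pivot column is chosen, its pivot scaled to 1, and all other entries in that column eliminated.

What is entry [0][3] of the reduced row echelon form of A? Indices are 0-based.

pivot(0,0): swap R0↔R1
pivot(0,0)=2: scale R0 → (1, 2, 0, 3/2)
  clear (2,0): R2 −= (2)R0 → (0, -1, 0, 1)
pivot(1,1)=-1: scale R1 → (0, 1, -4, -3)
  clear (0,1): R0 −= (2)R1 → (1, 0, 8, 15/2)
  clear (2,1): R2 −= (-1)R1 → (0, 0, -4, -2)
pivot(2,2)=-4: scale R2 → (0, 0, 1, 1/2)
  clear (0,2): R0 −= (8)R2 → (1, 0, 0, 7/2)
  clear (1,2): R1 −= (-4)R2 → (0, 1, 0, -1)

M[0][3] = 7/2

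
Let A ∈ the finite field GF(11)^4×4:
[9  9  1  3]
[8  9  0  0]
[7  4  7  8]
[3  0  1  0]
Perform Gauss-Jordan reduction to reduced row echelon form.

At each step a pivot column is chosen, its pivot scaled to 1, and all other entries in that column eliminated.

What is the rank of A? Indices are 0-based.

rank = 3

pivot(0,0)=9: scale R0 → (1, 1, 5, 4)
  clear (1,0): R1 −= (8)R0 → (0, 1, 4, 1)
  clear (2,0): R2 −= (7)R0 → (0, 8, 5, 2)
  clear (3,0): R3 −= (3)R0 → (0, 8, 8, 10)
pivot(1,1)=1: scale R1 → (0, 1, 4, 1)
  clear (0,1): R0 −= (1)R1 → (1, 0, 1, 3)
  clear (2,1): R2 −= (8)R1 → (0, 0, 6, 5)
  clear (3,1): R3 −= (8)R1 → (0, 0, 9, 2)
pivot(2,2)=6: scale R2 → (0, 0, 1, 10)
  clear (0,2): R0 −= (1)R2 → (1, 0, 0, 4)
  clear (1,2): R1 −= (4)R2 → (0, 1, 0, 5)
  clear (3,2): R3 −= (9)R2 → (0, 0, 0, 0)
col 3: no nonzero at/below row 3; advance.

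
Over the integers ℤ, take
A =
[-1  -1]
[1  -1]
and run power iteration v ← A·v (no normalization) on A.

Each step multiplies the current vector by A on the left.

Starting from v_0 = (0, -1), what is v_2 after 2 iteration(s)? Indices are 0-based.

v_0 = (0, -1).
v_1 = A·v_0 = (1, 1).
v_2 = A·v_1 = (-2, 0).

v_2 = (-2, 0)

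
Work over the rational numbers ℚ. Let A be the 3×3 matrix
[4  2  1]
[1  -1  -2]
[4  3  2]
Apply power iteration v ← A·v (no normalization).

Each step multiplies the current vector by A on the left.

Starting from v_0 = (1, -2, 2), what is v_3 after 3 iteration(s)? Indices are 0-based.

v_3 = (39, -9, 47)

v_0 = (1, -2, 2).
v_1 = A·v_0 = (2, -1, 2).
v_2 = A·v_1 = (8, -1, 9).
v_3 = A·v_2 = (39, -9, 47).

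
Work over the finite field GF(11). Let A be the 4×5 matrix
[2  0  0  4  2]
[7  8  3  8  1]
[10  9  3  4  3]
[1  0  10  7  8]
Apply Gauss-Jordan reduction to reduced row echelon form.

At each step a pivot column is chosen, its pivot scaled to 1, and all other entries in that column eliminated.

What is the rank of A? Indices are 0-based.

step 1: normalize row 0 (÷2) = (1, 0, 0, 2, 1)
  row 1: subtract 7×row0 = (0, 8, 3, 5, 5)
  row 2: subtract 10×row0 = (0, 9, 3, 6, 4)
  row 3: subtract 1×row0 = (0, 0, 10, 5, 7)
step 2: normalize row 1 (÷8) = (0, 1, 10, 2, 2)
  row 2: subtract 9×row1 = (0, 0, 1, 10, 8)
step 3: normalize row 2 (÷1) = (0, 0, 1, 10, 8)
  row 1: subtract 10×row2 = (0, 1, 0, 1, 10)
  row 3: subtract 10×row2 = (0, 0, 0, 4, 4)
step 4: normalize row 3 (÷4) = (0, 0, 0, 1, 1)
  row 0: subtract 2×row3 = (1, 0, 0, 0, 10)
  row 1: subtract 1×row3 = (0, 1, 0, 0, 9)
  row 2: subtract 10×row3 = (0, 0, 1, 0, 9)

rank = 4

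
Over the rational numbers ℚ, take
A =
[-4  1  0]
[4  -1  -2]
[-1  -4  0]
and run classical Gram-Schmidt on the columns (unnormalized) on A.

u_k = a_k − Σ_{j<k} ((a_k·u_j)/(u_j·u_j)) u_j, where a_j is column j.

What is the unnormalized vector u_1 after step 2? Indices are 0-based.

u_1 = (17/33, -17/33, -136/33)

Step 1: u_0 = a_0 = (-4, 4, -1).
Step 2: u_1 = a_1 − (-4/33)·u_0 = (17/33, -17/33, -136/33).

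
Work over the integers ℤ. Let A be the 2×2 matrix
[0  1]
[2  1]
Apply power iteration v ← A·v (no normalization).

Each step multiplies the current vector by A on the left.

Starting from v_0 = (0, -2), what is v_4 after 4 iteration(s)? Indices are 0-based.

v_4 = (-10, -22)

v_0 = (0, -2).
v_1 = A·v_0 = (-2, -2).
v_2 = A·v_1 = (-2, -6).
v_3 = A·v_2 = (-6, -10).
v_4 = A·v_3 = (-10, -22).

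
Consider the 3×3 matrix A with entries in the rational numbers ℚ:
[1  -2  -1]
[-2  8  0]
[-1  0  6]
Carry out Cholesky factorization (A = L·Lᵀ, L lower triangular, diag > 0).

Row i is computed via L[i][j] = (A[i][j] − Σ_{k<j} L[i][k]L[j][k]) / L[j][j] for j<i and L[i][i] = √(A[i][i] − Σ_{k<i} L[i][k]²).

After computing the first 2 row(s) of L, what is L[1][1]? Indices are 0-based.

L[1][1] = 2

Step 1: L[0][0] = √(1) = 1.
  L[1][0] = (-2) / L[0][0] = -2.
Step 2: L[1][1] = √(4) = 2.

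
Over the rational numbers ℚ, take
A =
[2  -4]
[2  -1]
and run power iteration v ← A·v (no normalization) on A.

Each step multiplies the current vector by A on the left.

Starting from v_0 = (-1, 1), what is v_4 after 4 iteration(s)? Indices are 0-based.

v_4 = (36, 63)

v_0 = (-1, 1).
v_1 = A·v_0 = (-6, -3).
v_2 = A·v_1 = (0, -9).
v_3 = A·v_2 = (36, 9).
v_4 = A·v_3 = (36, 63).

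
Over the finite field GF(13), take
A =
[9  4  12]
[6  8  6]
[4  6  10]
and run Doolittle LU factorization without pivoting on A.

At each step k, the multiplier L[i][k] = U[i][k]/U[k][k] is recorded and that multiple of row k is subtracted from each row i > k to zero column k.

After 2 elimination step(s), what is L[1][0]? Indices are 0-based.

L[1][0] = 5

[col 0] pivot 9
  R1 -= 5*R0 → (0, 1, 11)  (L[1][0] := 5)
  R2 -= 12*R0 → (0, 10, 9)  (L[2][0] := 12)
[col 1] pivot 1
  R2 -= 10*R1 → (0, 0, 3)  (L[2][1] := 10)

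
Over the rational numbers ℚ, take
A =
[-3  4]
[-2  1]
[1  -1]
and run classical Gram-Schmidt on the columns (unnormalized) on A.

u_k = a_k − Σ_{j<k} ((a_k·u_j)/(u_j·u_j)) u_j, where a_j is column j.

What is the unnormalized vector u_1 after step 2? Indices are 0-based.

u_1 = (11/14, -8/7, 1/14)

Step 1: u_0 = a_0 = (-3, -2, 1).
Step 2: u_1 = a_1 − (-15/14)·u_0 = (11/14, -8/7, 1/14).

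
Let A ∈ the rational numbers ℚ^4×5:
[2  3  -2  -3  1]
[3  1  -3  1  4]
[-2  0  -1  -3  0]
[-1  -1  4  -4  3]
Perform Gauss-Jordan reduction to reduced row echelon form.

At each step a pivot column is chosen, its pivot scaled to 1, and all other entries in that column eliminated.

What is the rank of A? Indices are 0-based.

step 1: normalize row 0 (÷2) = (1, 3/2, -1, -3/2, 1/2)
  row 1: subtract 3×row0 = (0, -7/2, 0, 11/2, 5/2)
  row 2: subtract -2×row0 = (0, 3, -3, -6, 1)
  row 3: subtract -1×row0 = (0, 1/2, 3, -11/2, 7/2)
step 2: normalize row 1 (÷-7/2) = (0, 1, 0, -11/7, -5/7)
  row 0: subtract 3/2×row1 = (1, 0, -1, 6/7, 11/7)
  row 2: subtract 3×row1 = (0, 0, -3, -9/7, 22/7)
  row 3: subtract 1/2×row1 = (0, 0, 3, -33/7, 27/7)
step 3: normalize row 2 (÷-3) = (0, 0, 1, 3/7, -22/21)
  row 0: subtract -1×row2 = (1, 0, 0, 9/7, 11/21)
  row 3: subtract 3×row2 = (0, 0, 0, -6, 7)
step 4: normalize row 3 (÷-6) = (0, 0, 0, 1, -7/6)
  row 0: subtract 9/7×row3 = (1, 0, 0, 0, 85/42)
  row 1: subtract -11/7×row3 = (0, 1, 0, 0, -107/42)
  row 2: subtract 3/7×row3 = (0, 0, 1, 0, -23/42)

rank = 4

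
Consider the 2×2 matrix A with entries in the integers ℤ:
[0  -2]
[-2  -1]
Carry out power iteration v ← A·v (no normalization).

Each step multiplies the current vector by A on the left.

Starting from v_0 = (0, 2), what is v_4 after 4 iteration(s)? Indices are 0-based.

v_4 = (36, 58)

v_0 = (0, 2).
v_1 = A·v_0 = (-4, -2).
v_2 = A·v_1 = (4, 10).
v_3 = A·v_2 = (-20, -18).
v_4 = A·v_3 = (36, 58).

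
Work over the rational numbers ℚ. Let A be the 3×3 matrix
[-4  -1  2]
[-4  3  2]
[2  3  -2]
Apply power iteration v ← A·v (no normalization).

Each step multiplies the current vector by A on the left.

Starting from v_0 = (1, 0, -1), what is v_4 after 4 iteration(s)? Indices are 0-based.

v_4 = (1542, 798, -1430)

v_0 = (1, 0, -1).
v_1 = A·v_0 = (-6, -6, 4).
v_2 = A·v_1 = (38, 14, -38).
v_3 = A·v_2 = (-242, -186, 194).
v_4 = A·v_3 = (1542, 798, -1430).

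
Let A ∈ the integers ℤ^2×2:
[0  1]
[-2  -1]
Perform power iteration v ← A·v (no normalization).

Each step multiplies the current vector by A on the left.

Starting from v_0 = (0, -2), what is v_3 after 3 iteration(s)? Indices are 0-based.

v_3 = (2, -6)

v_0 = (0, -2).
v_1 = A·v_0 = (-2, 2).
v_2 = A·v_1 = (2, 2).
v_3 = A·v_2 = (2, -6).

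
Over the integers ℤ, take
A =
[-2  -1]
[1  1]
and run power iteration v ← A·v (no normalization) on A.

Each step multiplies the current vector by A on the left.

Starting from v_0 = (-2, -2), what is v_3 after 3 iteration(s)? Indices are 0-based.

v_0 = (-2, -2).
v_1 = A·v_0 = (6, -4).
v_2 = A·v_1 = (-8, 2).
v_3 = A·v_2 = (14, -6).

v_3 = (14, -6)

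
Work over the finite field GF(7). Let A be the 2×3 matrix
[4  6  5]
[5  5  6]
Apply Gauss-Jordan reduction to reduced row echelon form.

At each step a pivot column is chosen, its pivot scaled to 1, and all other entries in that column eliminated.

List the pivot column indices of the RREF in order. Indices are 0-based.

step 1: normalize row 0 (÷4) = (1, 5, 3)
  row 1: subtract 5×row0 = (0, 1, 5)
step 2: normalize row 1 (÷1) = (0, 1, 5)
  row 0: subtract 5×row1 = (1, 0, 6)

pivot columns: 0, 1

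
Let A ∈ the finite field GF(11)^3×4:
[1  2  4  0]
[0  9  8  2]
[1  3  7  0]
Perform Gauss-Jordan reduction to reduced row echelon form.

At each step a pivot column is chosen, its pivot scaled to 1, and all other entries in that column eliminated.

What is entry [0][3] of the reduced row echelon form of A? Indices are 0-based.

M[0][3] = 5

[1] R0 /= 1  ⇒  (1, 2, 4, 0)
     R2 -= 1·R0  ⇒  (0, 1, 3, 0)
[2] R1 /= 9  ⇒  (0, 1, 7, 10)
     R0 -= 2·R1  ⇒  (1, 0, 1, 2)
     R2 -= 1·R1  ⇒  (0, 0, 7, 1)
[3] R2 /= 7  ⇒  (0, 0, 1, 8)
     R0 -= 1·R2  ⇒  (1, 0, 0, 5)
     R1 -= 7·R2  ⇒  (0, 1, 0, 9)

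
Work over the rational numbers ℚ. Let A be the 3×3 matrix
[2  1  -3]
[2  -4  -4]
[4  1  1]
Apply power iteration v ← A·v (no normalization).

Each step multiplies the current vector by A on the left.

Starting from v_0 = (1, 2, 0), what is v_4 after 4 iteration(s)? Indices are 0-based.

v_4 = (-152, 528, -456)

v_0 = (1, 2, 0).
v_1 = A·v_0 = (4, -6, 6).
v_2 = A·v_1 = (-16, 8, 16).
v_3 = A·v_2 = (-72, -128, -40).
v_4 = A·v_3 = (-152, 528, -456).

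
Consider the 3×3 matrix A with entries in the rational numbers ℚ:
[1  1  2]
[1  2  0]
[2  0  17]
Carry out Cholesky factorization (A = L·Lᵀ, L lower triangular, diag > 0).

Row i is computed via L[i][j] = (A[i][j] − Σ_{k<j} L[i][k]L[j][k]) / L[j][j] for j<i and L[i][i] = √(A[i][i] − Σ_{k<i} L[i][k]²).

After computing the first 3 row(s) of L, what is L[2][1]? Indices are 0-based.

L[2][1] = -2

Step 1: L[0][0] = √(1) = 1.
  L[1][0] = (1) / L[0][0] = 1.
Step 2: L[1][1] = √(1) = 1.
  L[2][0] = (2) / L[0][0] = 2.
  L[2][1] = (-2) / L[1][1] = -2.
Step 3: L[2][2] = √(9) = 3.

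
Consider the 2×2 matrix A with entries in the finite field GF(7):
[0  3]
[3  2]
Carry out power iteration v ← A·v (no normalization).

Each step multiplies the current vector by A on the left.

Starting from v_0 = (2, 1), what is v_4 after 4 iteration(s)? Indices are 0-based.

v_0 = (2, 1).
v_1 = A·v_0 = (3, 1).
v_2 = A·v_1 = (3, 4).
v_3 = A·v_2 = (5, 3).
v_4 = A·v_3 = (2, 0).

v_4 = (2, 0)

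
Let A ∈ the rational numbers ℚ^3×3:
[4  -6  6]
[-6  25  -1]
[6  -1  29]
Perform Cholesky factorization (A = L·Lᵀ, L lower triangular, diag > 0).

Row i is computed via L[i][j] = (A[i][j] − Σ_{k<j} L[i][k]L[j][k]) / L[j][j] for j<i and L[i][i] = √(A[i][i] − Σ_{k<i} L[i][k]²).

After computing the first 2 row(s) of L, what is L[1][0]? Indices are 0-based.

L[1][0] = -3

Step 1: L[0][0] = √(4) = 2.
  L[1][0] = (-6) / L[0][0] = -3.
Step 2: L[1][1] = √(16) = 4.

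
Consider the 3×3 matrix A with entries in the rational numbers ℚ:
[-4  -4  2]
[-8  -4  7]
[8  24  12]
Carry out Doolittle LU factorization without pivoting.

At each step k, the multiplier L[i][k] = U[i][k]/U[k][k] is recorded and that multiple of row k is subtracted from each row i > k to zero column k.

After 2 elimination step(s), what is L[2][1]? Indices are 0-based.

L[2][1] = 4

k=0: U[0][0]=-4
  eliminate (1,0): mult=2, new row 1: (0, 4, 3); set L[1][0]=2
  eliminate (2,0): mult=-2, new row 2: (0, 16, 16); set L[2][0]=-2
k=1: U[1][1]=4
  eliminate (2,1): mult=4, new row 2: (0, 0, 4); set L[2][1]=4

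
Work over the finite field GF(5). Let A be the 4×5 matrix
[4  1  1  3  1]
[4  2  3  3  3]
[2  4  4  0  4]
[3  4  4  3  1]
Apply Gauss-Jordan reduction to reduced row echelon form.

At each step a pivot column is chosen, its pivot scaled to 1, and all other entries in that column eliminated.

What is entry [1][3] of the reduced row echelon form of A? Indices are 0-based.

[1] R0 /= 4  ⇒  (1, 4, 4, 2, 4)
     R1 -= 4·R0  ⇒  (0, 1, 2, 0, 2)
     R2 -= 2·R0  ⇒  (0, 1, 1, 1, 1)
     R3 -= 3·R0  ⇒  (0, 2, 2, 2, 4)
[2] R1 /= 1  ⇒  (0, 1, 2, 0, 2)
     R0 -= 4·R1  ⇒  (1, 0, 1, 2, 1)
     R2 -= 1·R1  ⇒  (0, 0, 4, 1, 4)
     R3 -= 2·R1  ⇒  (0, 0, 3, 2, 0)
[3] R2 /= 4  ⇒  (0, 0, 1, 4, 1)
     R0 -= 1·R2  ⇒  (1, 0, 0, 3, 0)
     R1 -= 2·R2  ⇒  (0, 1, 0, 2, 0)
     R3 -= 3·R2  ⇒  (0, 0, 0, 0, 2)
column 3 empty below row 3
[4] R3 /= 2  ⇒  (0, 0, 0, 0, 1)
     R2 -= 1·R3  ⇒  (0, 0, 1, 4, 0)

M[1][3] = 2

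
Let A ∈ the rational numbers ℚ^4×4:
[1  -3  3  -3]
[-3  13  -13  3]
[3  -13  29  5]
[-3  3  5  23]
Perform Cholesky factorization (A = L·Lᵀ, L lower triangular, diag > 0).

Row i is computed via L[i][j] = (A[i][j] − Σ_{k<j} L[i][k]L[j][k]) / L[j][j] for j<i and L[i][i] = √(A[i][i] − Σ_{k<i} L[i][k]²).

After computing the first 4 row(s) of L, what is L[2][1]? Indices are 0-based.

Step 1: L[0][0] = √(1) = 1.
  L[1][0] = (-3) / L[0][0] = -3.
Step 2: L[1][1] = √(4) = 2.
  L[2][0] = (3) / L[0][0] = 3.
  L[2][1] = (-4) / L[1][1] = -2.
Step 3: L[2][2] = √(16) = 4.
  L[3][0] = (-3) / L[0][0] = -3.
  L[3][1] = (-6) / L[1][1] = -3.
  L[3][2] = (8) / L[2][2] = 2.
Step 4: L[3][3] = √(1) = 1.

L[2][1] = -2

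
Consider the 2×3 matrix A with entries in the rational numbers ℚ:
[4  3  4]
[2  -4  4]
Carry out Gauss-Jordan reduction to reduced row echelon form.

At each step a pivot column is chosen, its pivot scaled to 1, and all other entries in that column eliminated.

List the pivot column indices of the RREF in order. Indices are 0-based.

pivot columns: 0, 1

pivot(0,0)=4: scale R0 → (1, 3/4, 1)
  clear (1,0): R1 −= (2)R0 → (0, -11/2, 2)
pivot(1,1)=-11/2: scale R1 → (0, 1, -4/11)
  clear (0,1): R0 −= (3/4)R1 → (1, 0, 14/11)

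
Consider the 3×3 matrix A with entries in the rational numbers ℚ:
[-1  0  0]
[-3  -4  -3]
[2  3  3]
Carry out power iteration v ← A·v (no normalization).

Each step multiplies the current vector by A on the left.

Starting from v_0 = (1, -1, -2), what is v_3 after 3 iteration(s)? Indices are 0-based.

v_3 = (-1, 19, -16)

v_0 = (1, -1, -2).
v_1 = A·v_0 = (-1, 7, -7).
v_2 = A·v_1 = (1, -4, -2).
v_3 = A·v_2 = (-1, 19, -16).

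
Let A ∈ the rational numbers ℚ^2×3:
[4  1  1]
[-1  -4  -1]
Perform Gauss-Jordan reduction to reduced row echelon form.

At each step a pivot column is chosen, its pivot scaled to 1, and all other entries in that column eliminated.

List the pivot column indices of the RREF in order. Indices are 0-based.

pivot columns: 0, 1

step 1: normalize row 0 (÷4) = (1, 1/4, 1/4)
  row 1: subtract -1×row0 = (0, -15/4, -3/4)
step 2: normalize row 1 (÷-15/4) = (0, 1, 1/5)
  row 0: subtract 1/4×row1 = (1, 0, 1/5)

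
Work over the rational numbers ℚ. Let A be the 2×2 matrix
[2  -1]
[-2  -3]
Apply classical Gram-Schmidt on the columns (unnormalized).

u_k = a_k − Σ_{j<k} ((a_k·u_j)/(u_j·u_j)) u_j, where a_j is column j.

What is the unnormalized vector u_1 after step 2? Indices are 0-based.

u_1 = (-2, -2)

Step 1: u_0 = a_0 = (2, -2).
Step 2: u_1 = a_1 − (1/2)·u_0 = (-2, -2).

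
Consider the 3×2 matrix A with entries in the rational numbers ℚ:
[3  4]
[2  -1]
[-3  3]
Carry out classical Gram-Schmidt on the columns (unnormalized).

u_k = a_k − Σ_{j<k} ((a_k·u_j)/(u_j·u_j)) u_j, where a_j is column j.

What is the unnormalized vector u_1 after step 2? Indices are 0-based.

u_1 = (85/22, -12/11, 69/22)

Step 1: u_0 = a_0 = (3, 2, -3).
Step 2: u_1 = a_1 − (1/22)·u_0 = (85/22, -12/11, 69/22).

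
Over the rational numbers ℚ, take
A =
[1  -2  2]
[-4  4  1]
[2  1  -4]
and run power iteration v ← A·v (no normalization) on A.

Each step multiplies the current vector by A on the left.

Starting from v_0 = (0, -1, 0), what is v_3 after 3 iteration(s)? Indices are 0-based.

v_3 = (66, -128, -25)

v_0 = (0, -1, 0).
v_1 = A·v_0 = (2, -4, -1).
v_2 = A·v_1 = (8, -25, 4).
v_3 = A·v_2 = (66, -128, -25).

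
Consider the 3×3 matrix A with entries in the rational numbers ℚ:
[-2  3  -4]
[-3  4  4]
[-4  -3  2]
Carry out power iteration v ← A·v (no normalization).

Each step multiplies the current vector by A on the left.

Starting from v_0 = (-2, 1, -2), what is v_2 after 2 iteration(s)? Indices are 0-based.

v_0 = (-2, 1, -2).
v_1 = A·v_0 = (15, 2, 1).
v_2 = A·v_1 = (-28, -33, -64).

v_2 = (-28, -33, -64)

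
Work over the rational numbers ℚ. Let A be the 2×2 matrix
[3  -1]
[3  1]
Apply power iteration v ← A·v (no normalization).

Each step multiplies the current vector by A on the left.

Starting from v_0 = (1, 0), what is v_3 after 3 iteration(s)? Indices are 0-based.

v_0 = (1, 0).
v_1 = A·v_0 = (3, 3).
v_2 = A·v_1 = (6, 12).
v_3 = A·v_2 = (6, 30).

v_3 = (6, 30)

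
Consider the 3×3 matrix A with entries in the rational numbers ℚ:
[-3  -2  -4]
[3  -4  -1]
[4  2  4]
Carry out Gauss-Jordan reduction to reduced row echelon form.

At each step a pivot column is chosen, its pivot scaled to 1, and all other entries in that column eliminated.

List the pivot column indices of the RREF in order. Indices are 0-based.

pivot columns: 0, 1, 2

[1] R0 /= -3  ⇒  (1, 2/3, 4/3)
     R1 -= 3·R0  ⇒  (0, -6, -5)
     R2 -= 4·R0  ⇒  (0, -2/3, -4/3)
[2] R1 /= -6  ⇒  (0, 1, 5/6)
     R0 -= 2/3·R1  ⇒  (1, 0, 7/9)
     R2 -= -2/3·R1  ⇒  (0, 0, -7/9)
[3] R2 /= -7/9  ⇒  (0, 0, 1)
     R0 -= 7/9·R2  ⇒  (1, 0, 0)
     R1 -= 5/6·R2  ⇒  (0, 1, 0)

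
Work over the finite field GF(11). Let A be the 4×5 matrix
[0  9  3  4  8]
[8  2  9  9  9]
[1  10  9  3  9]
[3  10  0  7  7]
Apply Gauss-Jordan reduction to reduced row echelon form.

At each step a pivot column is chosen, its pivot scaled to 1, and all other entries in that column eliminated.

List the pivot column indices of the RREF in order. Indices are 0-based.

step 1: exchange rows 0,1
step 1: normalize row 0 (÷8) = (1, 3, 8, 8, 8)
  row 2: subtract 1×row0 = (0, 7, 1, 6, 1)
  row 3: subtract 3×row0 = (0, 1, 9, 5, 5)
step 2: normalize row 1 (÷9) = (0, 1, 4, 9, 7)
  row 0: subtract 3×row1 = (1, 0, 7, 3, 9)
  row 2: subtract 7×row1 = (0, 0, 6, 9, 7)
  row 3: subtract 1×row1 = (0, 0, 5, 7, 9)
step 3: normalize row 2 (÷6) = (0, 0, 1, 7, 3)
  row 0: subtract 7×row2 = (1, 0, 0, 9, 10)
  row 1: subtract 4×row2 = (0, 1, 0, 3, 6)
  row 3: subtract 5×row2 = (0, 0, 0, 5, 5)
step 4: normalize row 3 (÷5) = (0, 0, 0, 1, 1)
  row 0: subtract 9×row3 = (1, 0, 0, 0, 1)
  row 1: subtract 3×row3 = (0, 1, 0, 0, 3)
  row 2: subtract 7×row3 = (0, 0, 1, 0, 7)

pivot columns: 0, 1, 2, 3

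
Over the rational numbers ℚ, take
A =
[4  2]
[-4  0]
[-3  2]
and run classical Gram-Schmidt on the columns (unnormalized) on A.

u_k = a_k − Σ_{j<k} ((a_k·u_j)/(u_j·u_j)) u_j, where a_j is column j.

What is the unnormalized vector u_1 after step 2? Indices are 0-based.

u_1 = (74/41, 8/41, 88/41)

Step 1: u_0 = a_0 = (4, -4, -3).
Step 2: u_1 = a_1 − (2/41)·u_0 = (74/41, 8/41, 88/41).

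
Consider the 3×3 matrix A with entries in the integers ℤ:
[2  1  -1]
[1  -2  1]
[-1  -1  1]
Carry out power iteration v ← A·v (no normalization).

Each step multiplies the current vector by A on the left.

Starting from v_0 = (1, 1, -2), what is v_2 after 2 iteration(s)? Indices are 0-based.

v_2 = (11, 7, -6)

v_0 = (1, 1, -2).
v_1 = A·v_0 = (5, -3, -4).
v_2 = A·v_1 = (11, 7, -6).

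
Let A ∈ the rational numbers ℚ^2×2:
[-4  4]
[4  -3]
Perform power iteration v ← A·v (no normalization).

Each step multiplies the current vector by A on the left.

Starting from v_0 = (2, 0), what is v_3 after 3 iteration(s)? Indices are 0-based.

v_3 = (-480, 424)

v_0 = (2, 0).
v_1 = A·v_0 = (-8, 8).
v_2 = A·v_1 = (64, -56).
v_3 = A·v_2 = (-480, 424).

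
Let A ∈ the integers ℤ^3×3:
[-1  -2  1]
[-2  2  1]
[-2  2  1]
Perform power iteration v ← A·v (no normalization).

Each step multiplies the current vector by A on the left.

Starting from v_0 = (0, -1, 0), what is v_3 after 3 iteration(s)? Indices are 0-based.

v_0 = (0, -1, 0).
v_1 = A·v_0 = (2, -2, -2).
v_2 = A·v_1 = (0, -10, -10).
v_3 = A·v_2 = (10, -30, -30).

v_3 = (10, -30, -30)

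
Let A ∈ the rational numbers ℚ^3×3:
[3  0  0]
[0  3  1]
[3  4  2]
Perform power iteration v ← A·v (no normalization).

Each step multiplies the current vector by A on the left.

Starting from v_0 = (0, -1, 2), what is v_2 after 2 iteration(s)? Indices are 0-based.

v_2 = (0, -3, -4)

v_0 = (0, -1, 2).
v_1 = A·v_0 = (0, -1, 0).
v_2 = A·v_1 = (0, -3, -4).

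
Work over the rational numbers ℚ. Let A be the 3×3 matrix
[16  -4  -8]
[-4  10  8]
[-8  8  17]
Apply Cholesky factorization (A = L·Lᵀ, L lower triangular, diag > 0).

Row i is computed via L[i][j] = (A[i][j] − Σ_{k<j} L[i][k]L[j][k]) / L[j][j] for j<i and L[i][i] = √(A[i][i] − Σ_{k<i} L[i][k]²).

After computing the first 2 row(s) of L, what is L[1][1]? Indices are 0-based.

Step 1: L[0][0] = √(16) = 4.
  L[1][0] = (-4) / L[0][0] = -1.
Step 2: L[1][1] = √(9) = 3.

L[1][1] = 3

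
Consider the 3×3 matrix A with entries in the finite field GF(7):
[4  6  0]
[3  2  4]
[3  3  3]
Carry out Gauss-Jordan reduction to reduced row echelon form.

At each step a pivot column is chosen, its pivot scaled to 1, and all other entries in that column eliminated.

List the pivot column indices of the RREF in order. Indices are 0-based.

pivot columns: 0, 1, 2

step 1: normalize row 0 (÷4) = (1, 5, 0)
  row 1: subtract 3×row0 = (0, 1, 4)
  row 2: subtract 3×row0 = (0, 2, 3)
step 2: normalize row 1 (÷1) = (0, 1, 4)
  row 0: subtract 5×row1 = (1, 0, 1)
  row 2: subtract 2×row1 = (0, 0, 2)
step 3: normalize row 2 (÷2) = (0, 0, 1)
  row 0: subtract 1×row2 = (1, 0, 0)
  row 1: subtract 4×row2 = (0, 1, 0)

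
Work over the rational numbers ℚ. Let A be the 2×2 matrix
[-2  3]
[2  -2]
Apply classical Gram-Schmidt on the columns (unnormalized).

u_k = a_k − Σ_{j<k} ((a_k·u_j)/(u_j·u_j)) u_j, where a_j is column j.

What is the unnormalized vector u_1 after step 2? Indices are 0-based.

Step 1: u_0 = a_0 = (-2, 2).
Step 2: u_1 = a_1 − (-5/4)·u_0 = (1/2, 1/2).

u_1 = (1/2, 1/2)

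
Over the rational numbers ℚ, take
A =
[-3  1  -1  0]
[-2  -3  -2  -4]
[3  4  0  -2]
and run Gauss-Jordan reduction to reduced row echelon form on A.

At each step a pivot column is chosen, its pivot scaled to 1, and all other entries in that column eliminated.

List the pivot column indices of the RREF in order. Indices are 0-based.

pivot(0,0)=-3: scale R0 → (1, -1/3, 1/3, 0)
  clear (1,0): R1 −= (-2)R0 → (0, -11/3, -4/3, -4)
  clear (2,0): R2 −= (3)R0 → (0, 5, -1, -2)
pivot(1,1)=-11/3: scale R1 → (0, 1, 4/11, 12/11)
  clear (0,1): R0 −= (-1/3)R1 → (1, 0, 5/11, 4/11)
  clear (2,1): R2 −= (5)R1 → (0, 0, -31/11, -82/11)
pivot(2,2)=-31/11: scale R2 → (0, 0, 1, 82/31)
  clear (0,2): R0 −= (5/11)R2 → (1, 0, 0, -26/31)
  clear (1,2): R1 −= (4/11)R2 → (0, 1, 0, 4/31)

pivot columns: 0, 1, 2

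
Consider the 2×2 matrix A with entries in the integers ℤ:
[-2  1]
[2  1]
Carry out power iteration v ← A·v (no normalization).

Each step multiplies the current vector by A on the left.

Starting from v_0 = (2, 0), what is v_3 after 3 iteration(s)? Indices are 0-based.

v_3 = (-28, 20)

v_0 = (2, 0).
v_1 = A·v_0 = (-4, 4).
v_2 = A·v_1 = (12, -4).
v_3 = A·v_2 = (-28, 20).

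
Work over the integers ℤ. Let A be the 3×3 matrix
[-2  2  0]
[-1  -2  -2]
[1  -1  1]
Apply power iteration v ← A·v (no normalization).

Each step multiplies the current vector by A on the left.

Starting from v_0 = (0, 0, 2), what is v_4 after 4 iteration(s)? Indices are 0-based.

v_4 = (-72, 12, 30)

v_0 = (0, 0, 2).
v_1 = A·v_0 = (0, -4, 2).
v_2 = A·v_1 = (-8, 4, 6).
v_3 = A·v_2 = (24, -12, -6).
v_4 = A·v_3 = (-72, 12, 30).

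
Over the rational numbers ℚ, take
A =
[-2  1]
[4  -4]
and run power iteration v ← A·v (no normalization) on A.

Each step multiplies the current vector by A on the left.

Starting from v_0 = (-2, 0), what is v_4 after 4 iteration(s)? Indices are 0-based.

v_0 = (-2, 0).
v_1 = A·v_0 = (4, -8).
v_2 = A·v_1 = (-16, 48).
v_3 = A·v_2 = (80, -256).
v_4 = A·v_3 = (-416, 1344).

v_4 = (-416, 1344)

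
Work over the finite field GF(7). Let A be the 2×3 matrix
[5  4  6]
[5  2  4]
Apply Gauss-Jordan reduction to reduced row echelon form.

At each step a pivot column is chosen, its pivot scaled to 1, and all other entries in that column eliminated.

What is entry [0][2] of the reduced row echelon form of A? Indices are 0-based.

[1] R0 /= 5  ⇒  (1, 5, 4)
     R1 -= 5·R0  ⇒  (0, 5, 5)
[2] R1 /= 5  ⇒  (0, 1, 1)
     R0 -= 5·R1  ⇒  (1, 0, 6)

M[0][2] = 6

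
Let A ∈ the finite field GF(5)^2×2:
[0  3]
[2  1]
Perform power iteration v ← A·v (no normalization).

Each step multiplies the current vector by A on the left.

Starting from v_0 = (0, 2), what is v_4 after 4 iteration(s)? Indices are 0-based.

v_4 = (3, 0)

v_0 = (0, 2).
v_1 = A·v_0 = (1, 2).
v_2 = A·v_1 = (1, 4).
v_3 = A·v_2 = (2, 1).
v_4 = A·v_3 = (3, 0).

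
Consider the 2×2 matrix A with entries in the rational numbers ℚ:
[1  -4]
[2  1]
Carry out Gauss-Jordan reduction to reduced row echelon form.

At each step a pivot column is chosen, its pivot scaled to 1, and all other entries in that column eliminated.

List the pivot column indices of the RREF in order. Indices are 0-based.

step 1: normalize row 0 (÷1) = (1, -4)
  row 1: subtract 2×row0 = (0, 9)
step 2: normalize row 1 (÷9) = (0, 1)
  row 0: subtract -4×row1 = (1, 0)

pivot columns: 0, 1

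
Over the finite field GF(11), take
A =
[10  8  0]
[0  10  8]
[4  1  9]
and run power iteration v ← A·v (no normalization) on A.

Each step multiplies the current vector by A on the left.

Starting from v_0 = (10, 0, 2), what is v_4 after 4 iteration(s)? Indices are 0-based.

v_0 = (10, 0, 2).
v_1 = A·v_0 = (1, 5, 3).
v_2 = A·v_1 = (6, 8, 3).
v_3 = A·v_2 = (3, 5, 4).
v_4 = A·v_3 = (4, 5, 9).

v_4 = (4, 5, 9)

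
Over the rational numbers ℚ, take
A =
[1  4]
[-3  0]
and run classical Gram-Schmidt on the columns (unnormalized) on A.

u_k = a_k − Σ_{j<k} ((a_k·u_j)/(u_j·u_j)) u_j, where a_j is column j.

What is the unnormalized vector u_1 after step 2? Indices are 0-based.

u_1 = (18/5, 6/5)

Step 1: u_0 = a_0 = (1, -3).
Step 2: u_1 = a_1 − (2/5)·u_0 = (18/5, 6/5).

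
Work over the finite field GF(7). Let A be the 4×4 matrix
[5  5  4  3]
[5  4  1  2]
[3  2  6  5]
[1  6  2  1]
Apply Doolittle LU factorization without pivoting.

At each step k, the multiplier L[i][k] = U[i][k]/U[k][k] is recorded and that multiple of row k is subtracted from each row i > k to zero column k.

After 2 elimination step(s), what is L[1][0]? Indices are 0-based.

Step 1: pivot at (0,0) is 5.
  row1 ← row1 − (1)·row0  ⇒  L[1][0]=1, U row1=(0, 6, 4, 6)
  row2 ← row2 − (2)·row0  ⇒  L[2][0]=2, U row2=(0, 6, 5, 6)
  row3 ← row3 − (3)·row0  ⇒  L[3][0]=3, U row3=(0, 5, 4, 6)
Step 2: pivot at (1,1) is 6.
  row2 ← row2 − (1)·row1  ⇒  L[2][1]=1, U row2=(0, 0, 1, 0)
  row3 ← row3 − (2)·row1  ⇒  L[3][1]=2, U row3=(0, 0, 3, 1)

L[1][0] = 1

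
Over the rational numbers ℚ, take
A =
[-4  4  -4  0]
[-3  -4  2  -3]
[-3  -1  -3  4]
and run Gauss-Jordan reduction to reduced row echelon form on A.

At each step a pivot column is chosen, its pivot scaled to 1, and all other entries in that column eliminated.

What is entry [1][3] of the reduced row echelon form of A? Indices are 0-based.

pivot(0,0)=-4: scale R0 → (1, -1, 1, 0)
  clear (1,0): R1 −= (-3)R0 → (0, -7, 5, -3)
  clear (2,0): R2 −= (-3)R0 → (0, -4, 0, 4)
pivot(1,1)=-7: scale R1 → (0, 1, -5/7, 3/7)
  clear (0,1): R0 −= (-1)R1 → (1, 0, 2/7, 3/7)
  clear (2,1): R2 −= (-4)R1 → (0, 0, -20/7, 40/7)
pivot(2,2)=-20/7: scale R2 → (0, 0, 1, -2)
  clear (0,2): R0 −= (2/7)R2 → (1, 0, 0, 1)
  clear (1,2): R1 −= (-5/7)R2 → (0, 1, 0, -1)

M[1][3] = -1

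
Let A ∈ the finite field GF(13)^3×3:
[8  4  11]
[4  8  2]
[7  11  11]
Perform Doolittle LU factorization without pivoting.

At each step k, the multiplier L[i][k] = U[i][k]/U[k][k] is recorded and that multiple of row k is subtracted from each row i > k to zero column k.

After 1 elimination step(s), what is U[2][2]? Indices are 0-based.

U[2][2] = 3

Step 1: pivot at (0,0) is 8.
  row1 ← row1 − (7)·row0  ⇒  L[1][0]=7, U row1=(0, 6, 3)
  row2 ← row2 − (9)·row0  ⇒  L[2][0]=9, U row2=(0, 1, 3)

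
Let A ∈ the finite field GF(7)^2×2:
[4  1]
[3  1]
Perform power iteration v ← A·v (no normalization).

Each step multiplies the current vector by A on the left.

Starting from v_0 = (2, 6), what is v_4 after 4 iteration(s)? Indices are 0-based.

v_0 = (2, 6).
v_1 = A·v_0 = (0, 5).
v_2 = A·v_1 = (5, 5).
v_3 = A·v_2 = (4, 6).
v_4 = A·v_3 = (1, 4).

v_4 = (1, 4)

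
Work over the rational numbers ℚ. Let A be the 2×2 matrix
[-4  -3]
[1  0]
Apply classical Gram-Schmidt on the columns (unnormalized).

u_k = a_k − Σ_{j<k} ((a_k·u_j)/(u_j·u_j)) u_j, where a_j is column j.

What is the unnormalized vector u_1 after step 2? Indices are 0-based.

Step 1: u_0 = a_0 = (-4, 1).
Step 2: u_1 = a_1 − (12/17)·u_0 = (-3/17, -12/17).

u_1 = (-3/17, -12/17)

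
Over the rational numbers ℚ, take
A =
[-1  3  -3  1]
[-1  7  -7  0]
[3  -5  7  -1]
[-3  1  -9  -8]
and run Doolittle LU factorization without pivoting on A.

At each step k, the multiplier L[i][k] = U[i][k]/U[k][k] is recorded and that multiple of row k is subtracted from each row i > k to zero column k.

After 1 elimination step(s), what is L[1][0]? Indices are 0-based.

L[1][0] = 1

Step 1: pivot at (0,0) is -1.
  row1 ← row1 − (1)·row0  ⇒  L[1][0]=1, U row1=(0, 4, -4, -1)
  row2 ← row2 − (-3)·row0  ⇒  L[2][0]=-3, U row2=(0, 4, -2, 2)
  row3 ← row3 − (3)·row0  ⇒  L[3][0]=3, U row3=(0, -8, 0, -11)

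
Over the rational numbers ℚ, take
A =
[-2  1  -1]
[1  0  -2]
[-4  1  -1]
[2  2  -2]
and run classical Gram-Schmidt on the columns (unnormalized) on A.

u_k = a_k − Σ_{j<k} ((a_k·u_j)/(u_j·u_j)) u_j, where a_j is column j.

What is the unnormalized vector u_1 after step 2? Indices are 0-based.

u_1 = (21/25, 2/25, 17/25, 54/25)

Step 1: u_0 = a_0 = (-2, 1, -4, 2).
Step 2: u_1 = a_1 − (-2/25)·u_0 = (21/25, 2/25, 17/25, 54/25).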